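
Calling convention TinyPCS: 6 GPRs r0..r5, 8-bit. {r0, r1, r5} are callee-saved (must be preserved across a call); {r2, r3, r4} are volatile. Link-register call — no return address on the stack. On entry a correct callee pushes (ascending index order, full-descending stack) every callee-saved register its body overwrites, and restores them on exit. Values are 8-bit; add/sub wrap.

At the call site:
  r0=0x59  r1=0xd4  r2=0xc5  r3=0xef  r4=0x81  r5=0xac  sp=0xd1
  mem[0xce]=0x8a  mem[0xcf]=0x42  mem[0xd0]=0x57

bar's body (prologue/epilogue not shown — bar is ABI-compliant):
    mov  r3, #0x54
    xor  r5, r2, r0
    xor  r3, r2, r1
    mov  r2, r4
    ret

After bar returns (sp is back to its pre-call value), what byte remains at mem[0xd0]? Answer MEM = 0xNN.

prologue: push r5 → mem[0xd0]=0xac, sp=0xd0
body[0] mov  r3, #0x54 → r3=0x54
body[1] xor  r5, r2, r0 → r5=0x9c
body[2] xor  r3, r2, r1 → r3=0x11
body[3] mov  r2, r4 → r2=0x81
epilogue: pop r5=0xac, sp=0xd1
prologue pushed ['r5'] at ['0xd0']

MEM = 0xac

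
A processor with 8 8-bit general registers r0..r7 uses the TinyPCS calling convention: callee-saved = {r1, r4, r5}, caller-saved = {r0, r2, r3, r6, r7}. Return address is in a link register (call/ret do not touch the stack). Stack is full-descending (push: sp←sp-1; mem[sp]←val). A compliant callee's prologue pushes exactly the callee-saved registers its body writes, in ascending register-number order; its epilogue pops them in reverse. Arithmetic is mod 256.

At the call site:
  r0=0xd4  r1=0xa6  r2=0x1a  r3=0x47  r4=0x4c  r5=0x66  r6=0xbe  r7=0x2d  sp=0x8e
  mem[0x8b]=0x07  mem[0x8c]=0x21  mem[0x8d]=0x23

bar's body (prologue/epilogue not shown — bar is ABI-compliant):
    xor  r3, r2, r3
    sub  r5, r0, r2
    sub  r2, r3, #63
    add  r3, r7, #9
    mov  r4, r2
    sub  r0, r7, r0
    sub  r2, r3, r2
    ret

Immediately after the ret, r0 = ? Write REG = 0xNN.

prologue: push r4 -> mem[0x8d]=0x4c, sp=0x8d
prologue: push r5 -> mem[0x8c]=0x66, sp=0x8c
body[0] xor  r3, r2, r3 -> r3=0x5d
body[1] sub  r5, r0, r2 -> r5=0xba
body[2] sub  r2, r3, #63 -> r2=0x1e
body[3] add  r3, r7, #9 -> r3=0x36
body[4] mov  r4, r2 -> r4=0x1e
body[5] sub  r0, r7, r0 -> r0=0x59
body[6] sub  r2, r3, r2 -> r2=0x18
epilogue: pop r5=0x66, sp=0x8d
epilogue: pop r4=0x4c, sp=0x8e
r0 is caller-saved -> body value

REG = 0x59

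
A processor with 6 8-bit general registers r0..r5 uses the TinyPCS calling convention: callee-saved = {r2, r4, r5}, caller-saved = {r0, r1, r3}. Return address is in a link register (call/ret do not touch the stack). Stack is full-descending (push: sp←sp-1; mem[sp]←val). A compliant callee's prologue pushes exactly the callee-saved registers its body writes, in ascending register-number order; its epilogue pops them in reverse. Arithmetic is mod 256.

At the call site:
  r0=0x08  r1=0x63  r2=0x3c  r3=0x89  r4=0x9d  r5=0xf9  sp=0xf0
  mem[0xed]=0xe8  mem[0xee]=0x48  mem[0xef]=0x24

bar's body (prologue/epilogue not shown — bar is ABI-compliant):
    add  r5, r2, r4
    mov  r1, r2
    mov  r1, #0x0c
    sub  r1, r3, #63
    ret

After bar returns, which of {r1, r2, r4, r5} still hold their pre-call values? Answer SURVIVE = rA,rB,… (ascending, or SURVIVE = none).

prologue: push r5 → mem[0xef]=0xf9, sp=0xef
body[0] add  r5, r2, r4 → r5=0xd9
body[1] mov  r1, r2 → r1=0x3c
body[2] mov  r1, #0x0c → r1=0x0c
body[3] sub  r1, r3, #63 → r1=0x4a
epilogue: pop r5=0xf9, sp=0xf0
r1: caller-saved, written=True
r2: callee-saved, written=False
r4: callee-saved, written=False
r5: callee-saved, written=True

SURVIVE = r2,r4,r5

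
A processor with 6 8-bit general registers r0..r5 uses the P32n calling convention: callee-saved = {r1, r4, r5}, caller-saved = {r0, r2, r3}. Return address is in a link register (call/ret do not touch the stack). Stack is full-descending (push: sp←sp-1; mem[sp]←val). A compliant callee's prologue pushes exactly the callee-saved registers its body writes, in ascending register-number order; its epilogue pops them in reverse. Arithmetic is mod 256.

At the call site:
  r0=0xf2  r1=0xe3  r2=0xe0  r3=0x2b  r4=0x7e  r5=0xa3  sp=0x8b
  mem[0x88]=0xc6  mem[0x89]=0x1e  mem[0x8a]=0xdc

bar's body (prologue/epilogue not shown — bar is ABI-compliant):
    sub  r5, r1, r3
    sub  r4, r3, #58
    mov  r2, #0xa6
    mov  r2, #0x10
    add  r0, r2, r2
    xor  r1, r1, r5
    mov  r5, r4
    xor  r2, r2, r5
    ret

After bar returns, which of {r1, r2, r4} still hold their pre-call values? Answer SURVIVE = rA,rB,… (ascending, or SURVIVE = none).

SURVIVE = r1,r4

prologue: push r1 → mem[0x8a]=0xe3, sp=0x8a
prologue: push r4 → mem[0x89]=0x7e, sp=0x89
prologue: push r5 → mem[0x88]=0xa3, sp=0x88
body[0] sub  r5, r1, r3 → r5=0xb8
body[1] sub  r4, r3, #58 → r4=0xf1
body[2] mov  r2, #0xa6 → r2=0xa6
body[3] mov  r2, #0x10 → r2=0x10
body[4] add  r0, r2, r2 → r0=0x20
body[5] xor  r1, r1, r5 → r1=0x5b
body[6] mov  r5, r4 → r5=0xf1
body[7] xor  r2, r2, r5 → r2=0xe1
epilogue: pop r5=0xa3, sp=0x89
epilogue: pop r4=0x7e, sp=0x8a
epilogue: pop r1=0xe3, sp=0x8b
r1: callee-saved, written=True
r2: caller-saved, written=True
r4: callee-saved, written=True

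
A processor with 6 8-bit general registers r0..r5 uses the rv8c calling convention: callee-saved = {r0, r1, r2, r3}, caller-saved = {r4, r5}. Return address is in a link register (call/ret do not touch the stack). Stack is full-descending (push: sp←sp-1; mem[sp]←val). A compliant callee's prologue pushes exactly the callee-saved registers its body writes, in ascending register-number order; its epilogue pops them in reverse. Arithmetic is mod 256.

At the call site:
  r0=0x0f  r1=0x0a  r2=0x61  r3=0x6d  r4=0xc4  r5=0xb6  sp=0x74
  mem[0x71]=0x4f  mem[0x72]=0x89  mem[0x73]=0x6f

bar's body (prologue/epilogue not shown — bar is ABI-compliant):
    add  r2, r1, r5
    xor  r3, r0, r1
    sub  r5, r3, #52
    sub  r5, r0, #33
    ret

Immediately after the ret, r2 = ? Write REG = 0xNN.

REG = 0x61

prologue: push r2 -> mem[0x73]=0x61, sp=0x73
prologue: push r3 -> mem[0x72]=0x6d, sp=0x72
body[0] add  r2, r1, r5 -> r2=0xc0
body[1] xor  r3, r0, r1 -> r3=0x05
body[2] sub  r5, r3, #52 -> r5=0xd1
body[3] sub  r5, r0, #33 -> r5=0xee
epilogue: pop r3=0x6d, sp=0x73
epilogue: pop r2=0x61, sp=0x74
r2 is callee-saved -> restored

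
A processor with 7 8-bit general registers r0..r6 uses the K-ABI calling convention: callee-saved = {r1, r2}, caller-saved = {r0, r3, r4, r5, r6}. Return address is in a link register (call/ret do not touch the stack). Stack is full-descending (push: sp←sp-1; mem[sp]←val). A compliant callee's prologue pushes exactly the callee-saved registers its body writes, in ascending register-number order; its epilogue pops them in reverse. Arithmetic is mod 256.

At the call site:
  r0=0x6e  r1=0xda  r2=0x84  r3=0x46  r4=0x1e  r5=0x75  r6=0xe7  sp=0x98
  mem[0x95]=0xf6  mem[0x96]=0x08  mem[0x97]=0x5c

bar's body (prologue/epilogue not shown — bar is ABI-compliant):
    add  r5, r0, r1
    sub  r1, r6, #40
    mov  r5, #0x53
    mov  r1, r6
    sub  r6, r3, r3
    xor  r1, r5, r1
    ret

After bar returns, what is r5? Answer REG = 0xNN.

REG = 0x53

prologue: push r1 → mem[0x97]=0xda, sp=0x97
body[0] add  r5, r0, r1 → r5=0x48
body[1] sub  r1, r6, #40 → r1=0xbf
body[2] mov  r5, #0x53 → r5=0x53
body[3] mov  r1, r6 → r1=0xe7
body[4] sub  r6, r3, r3 → r6=0x00
body[5] xor  r1, r5, r1 → r1=0xb4
epilogue: pop r1=0xda, sp=0x98
r5 is caller-saved → body value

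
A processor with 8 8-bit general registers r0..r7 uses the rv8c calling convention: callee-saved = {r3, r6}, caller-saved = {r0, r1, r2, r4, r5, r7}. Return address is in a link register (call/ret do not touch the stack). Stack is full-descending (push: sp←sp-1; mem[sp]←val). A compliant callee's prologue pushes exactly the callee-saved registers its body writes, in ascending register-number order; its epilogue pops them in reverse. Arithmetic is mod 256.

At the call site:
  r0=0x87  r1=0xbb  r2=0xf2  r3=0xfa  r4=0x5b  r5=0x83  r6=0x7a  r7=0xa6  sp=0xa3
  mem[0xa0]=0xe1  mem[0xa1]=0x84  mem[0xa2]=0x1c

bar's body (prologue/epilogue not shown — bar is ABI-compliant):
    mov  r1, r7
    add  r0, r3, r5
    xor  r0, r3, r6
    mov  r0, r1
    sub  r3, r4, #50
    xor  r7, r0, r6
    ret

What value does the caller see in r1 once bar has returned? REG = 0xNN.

prologue: push r3 → mem[0xa2]=0xfa, sp=0xa2
body[0] mov  r1, r7 → r1=0xa6
body[1] add  r0, r3, r5 → r0=0x7d
body[2] xor  r0, r3, r6 → r0=0x80
body[3] mov  r0, r1 → r0=0xa6
body[4] sub  r3, r4, #50 → r3=0x29
body[5] xor  r7, r0, r6 → r7=0xdc
epilogue: pop r3=0xfa, sp=0xa3
r1 is caller-saved → body value

REG = 0xa6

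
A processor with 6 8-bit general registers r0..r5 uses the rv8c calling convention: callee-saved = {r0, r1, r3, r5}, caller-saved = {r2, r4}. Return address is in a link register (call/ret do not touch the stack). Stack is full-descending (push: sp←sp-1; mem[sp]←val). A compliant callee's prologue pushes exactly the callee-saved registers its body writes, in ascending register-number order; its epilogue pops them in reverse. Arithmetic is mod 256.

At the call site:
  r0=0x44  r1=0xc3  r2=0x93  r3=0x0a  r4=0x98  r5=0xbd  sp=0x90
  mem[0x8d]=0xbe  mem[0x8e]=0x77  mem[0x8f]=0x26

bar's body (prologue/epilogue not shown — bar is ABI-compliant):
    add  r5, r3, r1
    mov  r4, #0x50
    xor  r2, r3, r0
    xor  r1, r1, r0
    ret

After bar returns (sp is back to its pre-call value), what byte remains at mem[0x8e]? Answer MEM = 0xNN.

prologue: push r1 -> mem[0x8f]=0xc3, sp=0x8f
prologue: push r5 -> mem[0x8e]=0xbd, sp=0x8e
body[0] add  r5, r3, r1 -> r5=0xcd
body[1] mov  r4, #0x50 -> r4=0x50
body[2] xor  r2, r3, r0 -> r2=0x4e
body[3] xor  r1, r1, r0 -> r1=0x87
epilogue: pop r5=0xbd, sp=0x8f
epilogue: pop r1=0xc3, sp=0x90
prologue pushed ['r1', 'r5'] at ['0x8f', '0x8e']

MEM = 0xbd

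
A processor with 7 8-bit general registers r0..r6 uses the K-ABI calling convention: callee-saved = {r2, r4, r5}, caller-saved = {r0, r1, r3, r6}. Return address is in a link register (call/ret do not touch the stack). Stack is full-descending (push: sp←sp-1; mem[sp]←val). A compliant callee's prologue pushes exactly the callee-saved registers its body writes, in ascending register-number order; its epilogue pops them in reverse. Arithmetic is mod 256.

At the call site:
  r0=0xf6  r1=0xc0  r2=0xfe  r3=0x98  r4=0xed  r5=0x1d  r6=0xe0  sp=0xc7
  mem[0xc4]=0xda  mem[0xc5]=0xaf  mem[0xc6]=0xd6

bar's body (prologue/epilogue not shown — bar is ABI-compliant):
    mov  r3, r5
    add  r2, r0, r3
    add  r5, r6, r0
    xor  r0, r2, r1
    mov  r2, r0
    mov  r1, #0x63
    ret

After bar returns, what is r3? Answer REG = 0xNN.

prologue: push r2 -> mem[0xc6]=0xfe, sp=0xc6
prologue: push r5 -> mem[0xc5]=0x1d, sp=0xc5
body[0] mov  r3, r5 -> r3=0x1d
body[1] add  r2, r0, r3 -> r2=0x13
body[2] add  r5, r6, r0 -> r5=0xd6
body[3] xor  r0, r2, r1 -> r0=0xd3
body[4] mov  r2, r0 -> r2=0xd3
body[5] mov  r1, #0x63 -> r1=0x63
epilogue: pop r5=0x1d, sp=0xc6
epilogue: pop r2=0xfe, sp=0xc7
r3 is caller-saved -> body value

REG = 0x1d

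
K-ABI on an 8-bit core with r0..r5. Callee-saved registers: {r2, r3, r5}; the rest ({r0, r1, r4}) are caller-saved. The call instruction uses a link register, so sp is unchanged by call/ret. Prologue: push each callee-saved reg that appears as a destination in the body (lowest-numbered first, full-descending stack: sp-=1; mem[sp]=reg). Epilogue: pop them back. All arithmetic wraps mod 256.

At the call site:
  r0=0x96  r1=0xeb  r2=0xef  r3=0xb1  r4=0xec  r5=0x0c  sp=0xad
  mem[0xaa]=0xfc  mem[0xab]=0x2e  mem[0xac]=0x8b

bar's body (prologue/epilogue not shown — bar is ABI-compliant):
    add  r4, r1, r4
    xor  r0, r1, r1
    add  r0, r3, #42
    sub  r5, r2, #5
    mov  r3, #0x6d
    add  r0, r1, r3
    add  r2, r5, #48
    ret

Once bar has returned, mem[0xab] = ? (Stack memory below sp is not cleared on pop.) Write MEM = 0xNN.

MEM = 0xb1

prologue: push r2 → mem[0xac]=0xef, sp=0xac
prologue: push r3 → mem[0xab]=0xb1, sp=0xab
prologue: push r5 → mem[0xaa]=0x0c, sp=0xaa
body[0] add  r4, r1, r4 → r4=0xd7
body[1] xor  r0, r1, r1 → r0=0x00
body[2] add  r0, r3, #42 → r0=0xdb
body[3] sub  r5, r2, #5 → r5=0xea
body[4] mov  r3, #0x6d → r3=0x6d
body[5] add  r0, r1, r3 → r0=0x58
body[6] add  r2, r5, #48 → r2=0x1a
epilogue: pop r5=0x0c, sp=0xab
epilogue: pop r3=0xb1, sp=0xac
epilogue: pop r2=0xef, sp=0xad
prologue pushed ['r2', 'r3', 'r5'] at ['0xac', '0xab', '0xaa']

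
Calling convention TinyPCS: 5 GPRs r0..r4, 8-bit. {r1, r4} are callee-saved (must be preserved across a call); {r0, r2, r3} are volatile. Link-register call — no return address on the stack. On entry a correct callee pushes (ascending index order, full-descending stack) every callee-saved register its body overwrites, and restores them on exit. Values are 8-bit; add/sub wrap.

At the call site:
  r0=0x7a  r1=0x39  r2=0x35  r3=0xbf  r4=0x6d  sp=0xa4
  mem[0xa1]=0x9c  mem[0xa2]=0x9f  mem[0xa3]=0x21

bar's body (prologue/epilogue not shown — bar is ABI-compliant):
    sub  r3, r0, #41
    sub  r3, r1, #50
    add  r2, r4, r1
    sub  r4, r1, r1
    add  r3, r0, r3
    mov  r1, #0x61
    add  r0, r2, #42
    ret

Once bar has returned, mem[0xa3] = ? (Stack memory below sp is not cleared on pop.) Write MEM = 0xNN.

prologue: push r1 -> mem[0xa3]=0x39, sp=0xa3
prologue: push r4 -> mem[0xa2]=0x6d, sp=0xa2
body[0] sub  r3, r0, #41 -> r3=0x51
body[1] sub  r3, r1, #50 -> r3=0x07
body[2] add  r2, r4, r1 -> r2=0xa6
body[3] sub  r4, r1, r1 -> r4=0x00
body[4] add  r3, r0, r3 -> r3=0x81
body[5] mov  r1, #0x61 -> r1=0x61
body[6] add  r0, r2, #42 -> r0=0xd0
epilogue: pop r4=0x6d, sp=0xa3
epilogue: pop r1=0x39, sp=0xa4
prologue pushed ['r1', 'r4'] at ['0xa3', '0xa2']

MEM = 0x39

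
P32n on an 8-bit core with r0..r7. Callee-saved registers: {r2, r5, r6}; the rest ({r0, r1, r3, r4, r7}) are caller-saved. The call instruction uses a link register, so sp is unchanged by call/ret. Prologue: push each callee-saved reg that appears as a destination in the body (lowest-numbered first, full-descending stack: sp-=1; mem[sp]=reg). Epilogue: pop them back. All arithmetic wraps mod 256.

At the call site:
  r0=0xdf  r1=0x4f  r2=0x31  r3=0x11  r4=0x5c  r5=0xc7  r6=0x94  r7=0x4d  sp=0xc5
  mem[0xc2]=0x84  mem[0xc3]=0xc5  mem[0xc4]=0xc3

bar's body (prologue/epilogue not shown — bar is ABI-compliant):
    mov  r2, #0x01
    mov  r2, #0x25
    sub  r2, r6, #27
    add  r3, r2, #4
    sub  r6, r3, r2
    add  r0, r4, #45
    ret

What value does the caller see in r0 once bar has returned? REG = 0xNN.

REG = 0x89

prologue: push r2 → mem[0xc4]=0x31, sp=0xc4
prologue: push r6 → mem[0xc3]=0x94, sp=0xc3
body[0] mov  r2, #0x01 → r2=0x01
body[1] mov  r2, #0x25 → r2=0x25
body[2] sub  r2, r6, #27 → r2=0x79
body[3] add  r3, r2, #4 → r3=0x7d
body[4] sub  r6, r3, r2 → r6=0x04
body[5] add  r0, r4, #45 → r0=0x89
epilogue: pop r6=0x94, sp=0xc4
epilogue: pop r2=0x31, sp=0xc5
r0 is caller-saved → body value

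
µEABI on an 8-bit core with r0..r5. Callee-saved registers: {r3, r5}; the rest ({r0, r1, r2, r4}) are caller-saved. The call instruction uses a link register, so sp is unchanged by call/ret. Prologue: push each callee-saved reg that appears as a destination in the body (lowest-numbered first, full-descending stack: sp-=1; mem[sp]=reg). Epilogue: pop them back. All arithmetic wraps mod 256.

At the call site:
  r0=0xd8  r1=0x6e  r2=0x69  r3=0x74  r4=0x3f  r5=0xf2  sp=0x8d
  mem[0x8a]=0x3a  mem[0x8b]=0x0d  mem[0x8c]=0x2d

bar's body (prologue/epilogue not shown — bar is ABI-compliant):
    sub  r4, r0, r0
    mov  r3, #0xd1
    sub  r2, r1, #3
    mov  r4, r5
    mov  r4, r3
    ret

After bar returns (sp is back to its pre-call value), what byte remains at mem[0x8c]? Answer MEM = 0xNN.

MEM = 0x74

prologue: push r3 -> mem[0x8c]=0x74, sp=0x8c
body[0] sub  r4, r0, r0 -> r4=0x00
body[1] mov  r3, #0xd1 -> r3=0xd1
body[2] sub  r2, r1, #3 -> r2=0x6b
body[3] mov  r4, r5 -> r4=0xf2
body[4] mov  r4, r3 -> r4=0xd1
epilogue: pop r3=0x74, sp=0x8d
prologue pushed ['r3'] at ['0x8c']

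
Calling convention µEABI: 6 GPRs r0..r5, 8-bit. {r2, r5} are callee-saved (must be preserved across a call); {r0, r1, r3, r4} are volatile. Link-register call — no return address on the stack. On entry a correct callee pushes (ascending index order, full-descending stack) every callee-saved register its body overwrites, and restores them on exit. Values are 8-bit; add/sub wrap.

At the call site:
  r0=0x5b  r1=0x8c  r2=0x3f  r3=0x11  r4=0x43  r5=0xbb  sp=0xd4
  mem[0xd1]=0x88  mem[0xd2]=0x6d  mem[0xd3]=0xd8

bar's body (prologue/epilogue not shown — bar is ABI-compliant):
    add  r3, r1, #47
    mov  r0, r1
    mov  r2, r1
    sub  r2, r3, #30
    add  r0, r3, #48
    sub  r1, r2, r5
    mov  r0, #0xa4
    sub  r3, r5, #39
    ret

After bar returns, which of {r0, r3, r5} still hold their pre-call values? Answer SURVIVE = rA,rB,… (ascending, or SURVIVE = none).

prologue: push r2 -> mem[0xd3]=0x3f, sp=0xd3
body[0] add  r3, r1, #47 -> r3=0xbb
body[1] mov  r0, r1 -> r0=0x8c
body[2] mov  r2, r1 -> r2=0x8c
body[3] sub  r2, r3, #30 -> r2=0x9d
body[4] add  r0, r3, #48 -> r0=0xeb
body[5] sub  r1, r2, r5 -> r1=0xe2
body[6] mov  r0, #0xa4 -> r0=0xa4
body[7] sub  r3, r5, #39 -> r3=0x94
epilogue: pop r2=0x3f, sp=0xd4
r0: caller-saved, written=True
r3: caller-saved, written=True
r5: callee-saved, written=False

SURVIVE = r5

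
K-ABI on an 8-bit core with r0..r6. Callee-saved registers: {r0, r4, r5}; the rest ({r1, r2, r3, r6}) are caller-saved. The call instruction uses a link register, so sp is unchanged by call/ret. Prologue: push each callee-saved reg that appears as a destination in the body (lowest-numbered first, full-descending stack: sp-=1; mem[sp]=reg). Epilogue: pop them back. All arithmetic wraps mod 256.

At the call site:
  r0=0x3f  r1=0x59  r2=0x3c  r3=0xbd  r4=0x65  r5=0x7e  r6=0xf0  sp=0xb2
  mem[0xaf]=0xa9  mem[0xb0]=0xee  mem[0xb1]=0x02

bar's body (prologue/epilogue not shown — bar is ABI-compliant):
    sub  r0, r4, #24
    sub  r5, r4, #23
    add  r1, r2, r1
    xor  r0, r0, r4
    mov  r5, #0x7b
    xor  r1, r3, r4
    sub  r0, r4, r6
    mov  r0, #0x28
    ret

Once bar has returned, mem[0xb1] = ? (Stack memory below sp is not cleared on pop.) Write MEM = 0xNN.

prologue: push r0 -> mem[0xb1]=0x3f, sp=0xb1
prologue: push r5 -> mem[0xb0]=0x7e, sp=0xb0
body[0] sub  r0, r4, #24 -> r0=0x4d
body[1] sub  r5, r4, #23 -> r5=0x4e
body[2] add  r1, r2, r1 -> r1=0x95
body[3] xor  r0, r0, r4 -> r0=0x28
body[4] mov  r5, #0x7b -> r5=0x7b
body[5] xor  r1, r3, r4 -> r1=0xd8
body[6] sub  r0, r4, r6 -> r0=0x75
body[7] mov  r0, #0x28 -> r0=0x28
epilogue: pop r5=0x7e, sp=0xb1
epilogue: pop r0=0x3f, sp=0xb2
prologue pushed ['r0', 'r5'] at ['0xb1', '0xb0']

MEM = 0x3f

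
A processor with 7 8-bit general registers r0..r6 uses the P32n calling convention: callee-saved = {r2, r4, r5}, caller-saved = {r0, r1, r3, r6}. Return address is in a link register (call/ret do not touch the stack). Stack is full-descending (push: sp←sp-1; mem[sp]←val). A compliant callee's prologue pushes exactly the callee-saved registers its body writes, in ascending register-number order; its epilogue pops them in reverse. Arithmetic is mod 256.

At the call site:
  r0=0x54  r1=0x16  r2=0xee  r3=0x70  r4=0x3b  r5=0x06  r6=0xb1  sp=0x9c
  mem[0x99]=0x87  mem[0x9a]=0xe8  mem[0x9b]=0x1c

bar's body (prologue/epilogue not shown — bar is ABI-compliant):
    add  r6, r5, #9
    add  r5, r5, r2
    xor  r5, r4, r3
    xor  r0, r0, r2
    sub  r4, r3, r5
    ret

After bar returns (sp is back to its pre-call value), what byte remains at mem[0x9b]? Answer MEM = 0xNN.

MEM = 0x3b

prologue: push r4 → mem[0x9b]=0x3b, sp=0x9b
prologue: push r5 → mem[0x9a]=0x06, sp=0x9a
body[0] add  r6, r5, #9 → r6=0x0f
body[1] add  r5, r5, r2 → r5=0xf4
body[2] xor  r5, r4, r3 → r5=0x4b
body[3] xor  r0, r0, r2 → r0=0xba
body[4] sub  r4, r3, r5 → r4=0x25
epilogue: pop r5=0x06, sp=0x9b
epilogue: pop r4=0x3b, sp=0x9c
prologue pushed ['r4', 'r5'] at ['0x9b', '0x9a']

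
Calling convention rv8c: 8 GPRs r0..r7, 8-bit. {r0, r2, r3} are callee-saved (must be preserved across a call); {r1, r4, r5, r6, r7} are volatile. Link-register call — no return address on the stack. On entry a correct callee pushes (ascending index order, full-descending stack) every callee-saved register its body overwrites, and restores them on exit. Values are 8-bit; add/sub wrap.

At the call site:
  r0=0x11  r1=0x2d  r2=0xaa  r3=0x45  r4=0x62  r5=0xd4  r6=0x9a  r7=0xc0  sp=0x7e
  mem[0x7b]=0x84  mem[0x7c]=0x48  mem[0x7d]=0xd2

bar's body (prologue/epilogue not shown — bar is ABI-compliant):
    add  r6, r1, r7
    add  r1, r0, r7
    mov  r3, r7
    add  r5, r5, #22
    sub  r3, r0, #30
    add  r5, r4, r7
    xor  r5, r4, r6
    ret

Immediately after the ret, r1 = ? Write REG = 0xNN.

prologue: push r3 → mem[0x7d]=0x45, sp=0x7d
body[0] add  r6, r1, r7 → r6=0xed
body[1] add  r1, r0, r7 → r1=0xd1
body[2] mov  r3, r7 → r3=0xc0
body[3] add  r5, r5, #22 → r5=0xea
body[4] sub  r3, r0, #30 → r3=0xf3
body[5] add  r5, r4, r7 → r5=0x22
body[6] xor  r5, r4, r6 → r5=0x8f
epilogue: pop r3=0x45, sp=0x7e
r1 is caller-saved → body value

REG = 0xd1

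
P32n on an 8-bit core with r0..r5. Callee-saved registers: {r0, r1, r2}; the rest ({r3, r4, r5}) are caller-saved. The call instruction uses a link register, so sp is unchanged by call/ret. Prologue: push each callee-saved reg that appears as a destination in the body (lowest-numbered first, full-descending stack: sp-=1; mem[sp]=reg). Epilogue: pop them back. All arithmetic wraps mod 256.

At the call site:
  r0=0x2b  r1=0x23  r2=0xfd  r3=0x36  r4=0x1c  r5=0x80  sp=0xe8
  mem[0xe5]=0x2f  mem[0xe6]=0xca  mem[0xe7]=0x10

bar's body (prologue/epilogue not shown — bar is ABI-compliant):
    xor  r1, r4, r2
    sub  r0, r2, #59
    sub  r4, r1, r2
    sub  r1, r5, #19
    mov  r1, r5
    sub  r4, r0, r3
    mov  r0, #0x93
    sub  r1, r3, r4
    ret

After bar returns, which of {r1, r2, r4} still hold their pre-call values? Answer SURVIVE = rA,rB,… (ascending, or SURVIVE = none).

prologue: push r0 -> mem[0xe7]=0x2b, sp=0xe7
prologue: push r1 -> mem[0xe6]=0x23, sp=0xe6
body[0] xor  r1, r4, r2 -> r1=0xe1
body[1] sub  r0, r2, #59 -> r0=0xc2
body[2] sub  r4, r1, r2 -> r4=0xe4
body[3] sub  r1, r5, #19 -> r1=0x6d
body[4] mov  r1, r5 -> r1=0x80
body[5] sub  r4, r0, r3 -> r4=0x8c
body[6] mov  r0, #0x93 -> r0=0x93
body[7] sub  r1, r3, r4 -> r1=0xaa
epilogue: pop r1=0x23, sp=0xe7
epilogue: pop r0=0x2b, sp=0xe8
r1: callee-saved, written=True
r2: callee-saved, written=False
r4: caller-saved, written=True

SURVIVE = r1,r2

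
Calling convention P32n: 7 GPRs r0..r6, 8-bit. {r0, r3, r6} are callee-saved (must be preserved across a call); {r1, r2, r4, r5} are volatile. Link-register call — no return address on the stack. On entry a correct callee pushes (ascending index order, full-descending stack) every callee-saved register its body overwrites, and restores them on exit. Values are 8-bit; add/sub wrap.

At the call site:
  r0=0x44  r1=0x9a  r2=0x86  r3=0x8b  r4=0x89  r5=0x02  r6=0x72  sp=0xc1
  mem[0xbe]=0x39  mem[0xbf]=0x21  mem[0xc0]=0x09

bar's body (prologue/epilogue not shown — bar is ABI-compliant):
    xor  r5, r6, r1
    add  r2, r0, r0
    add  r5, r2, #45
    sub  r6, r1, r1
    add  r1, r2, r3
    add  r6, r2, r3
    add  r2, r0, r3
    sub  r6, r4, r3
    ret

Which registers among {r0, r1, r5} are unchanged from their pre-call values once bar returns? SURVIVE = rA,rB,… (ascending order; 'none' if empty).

prologue: push r6 -> mem[0xc0]=0x72, sp=0xc0
body[0] xor  r5, r6, r1 -> r5=0xe8
body[1] add  r2, r0, r0 -> r2=0x88
body[2] add  r5, r2, #45 -> r5=0xb5
body[3] sub  r6, r1, r1 -> r6=0x00
body[4] add  r1, r2, r3 -> r1=0x13
body[5] add  r6, r2, r3 -> r6=0x13
body[6] add  r2, r0, r3 -> r2=0xcf
body[7] sub  r6, r4, r3 -> r6=0xfe
epilogue: pop r6=0x72, sp=0xc1
r0: callee-saved, written=False
r1: caller-saved, written=True
r5: caller-saved, written=True

SURVIVE = r0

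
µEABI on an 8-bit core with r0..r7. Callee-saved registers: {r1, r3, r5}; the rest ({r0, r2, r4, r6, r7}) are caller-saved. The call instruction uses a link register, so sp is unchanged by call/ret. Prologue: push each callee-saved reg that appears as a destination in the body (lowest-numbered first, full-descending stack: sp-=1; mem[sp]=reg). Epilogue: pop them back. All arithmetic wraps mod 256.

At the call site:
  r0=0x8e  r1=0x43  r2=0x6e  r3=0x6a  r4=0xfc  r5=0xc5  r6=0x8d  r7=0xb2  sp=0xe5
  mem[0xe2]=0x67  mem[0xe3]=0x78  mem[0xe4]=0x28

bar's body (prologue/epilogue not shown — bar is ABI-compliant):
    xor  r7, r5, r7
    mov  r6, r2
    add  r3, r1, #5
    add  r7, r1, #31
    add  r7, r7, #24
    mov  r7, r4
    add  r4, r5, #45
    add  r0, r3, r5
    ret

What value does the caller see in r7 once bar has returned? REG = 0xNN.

REG = 0xfc

prologue: push r3 -> mem[0xe4]=0x6a, sp=0xe4
body[0] xor  r7, r5, r7 -> r7=0x77
body[1] mov  r6, r2 -> r6=0x6e
body[2] add  r3, r1, #5 -> r3=0x48
body[3] add  r7, r1, #31 -> r7=0x62
body[4] add  r7, r7, #24 -> r7=0x7a
body[5] mov  r7, r4 -> r7=0xfc
body[6] add  r4, r5, #45 -> r4=0xf2
body[7] add  r0, r3, r5 -> r0=0x0d
epilogue: pop r3=0x6a, sp=0xe5
r7 is caller-saved -> body value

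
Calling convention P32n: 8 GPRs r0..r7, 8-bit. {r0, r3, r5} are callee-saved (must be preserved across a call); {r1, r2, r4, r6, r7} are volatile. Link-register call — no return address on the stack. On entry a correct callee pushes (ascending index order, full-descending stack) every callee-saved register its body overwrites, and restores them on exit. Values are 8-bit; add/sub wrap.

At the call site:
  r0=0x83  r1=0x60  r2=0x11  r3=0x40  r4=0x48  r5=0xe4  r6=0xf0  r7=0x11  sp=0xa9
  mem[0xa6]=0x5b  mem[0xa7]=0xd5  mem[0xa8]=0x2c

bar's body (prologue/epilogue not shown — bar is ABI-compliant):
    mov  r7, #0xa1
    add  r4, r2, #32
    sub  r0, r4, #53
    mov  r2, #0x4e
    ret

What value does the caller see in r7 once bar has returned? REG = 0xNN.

REG = 0xa1

prologue: push r0 → mem[0xa8]=0x83, sp=0xa8
body[0] mov  r7, #0xa1 → r7=0xa1
body[1] add  r4, r2, #32 → r4=0x31
body[2] sub  r0, r4, #53 → r0=0xfc
body[3] mov  r2, #0x4e → r2=0x4e
epilogue: pop r0=0x83, sp=0xa9
r7 is caller-saved → body value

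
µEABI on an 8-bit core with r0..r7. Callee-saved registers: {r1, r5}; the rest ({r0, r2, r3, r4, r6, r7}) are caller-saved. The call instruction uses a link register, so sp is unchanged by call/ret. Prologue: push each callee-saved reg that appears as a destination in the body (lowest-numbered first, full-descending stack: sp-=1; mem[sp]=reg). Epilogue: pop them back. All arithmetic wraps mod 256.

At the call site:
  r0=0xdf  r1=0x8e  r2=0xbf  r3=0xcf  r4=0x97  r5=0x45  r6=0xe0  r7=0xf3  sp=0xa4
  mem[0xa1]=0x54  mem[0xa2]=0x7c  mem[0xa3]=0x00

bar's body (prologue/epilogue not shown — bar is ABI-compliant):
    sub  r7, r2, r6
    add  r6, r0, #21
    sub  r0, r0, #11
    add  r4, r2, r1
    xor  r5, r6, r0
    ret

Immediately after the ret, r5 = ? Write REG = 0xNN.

REG = 0x45

prologue: push r5 → mem[0xa3]=0x45, sp=0xa3
body[0] sub  r7, r2, r6 → r7=0xdf
body[1] add  r6, r0, #21 → r6=0xf4
body[2] sub  r0, r0, #11 → r0=0xd4
body[3] add  r4, r2, r1 → r4=0x4d
body[4] xor  r5, r6, r0 → r5=0x20
epilogue: pop r5=0x45, sp=0xa4
r5 is callee-saved → restored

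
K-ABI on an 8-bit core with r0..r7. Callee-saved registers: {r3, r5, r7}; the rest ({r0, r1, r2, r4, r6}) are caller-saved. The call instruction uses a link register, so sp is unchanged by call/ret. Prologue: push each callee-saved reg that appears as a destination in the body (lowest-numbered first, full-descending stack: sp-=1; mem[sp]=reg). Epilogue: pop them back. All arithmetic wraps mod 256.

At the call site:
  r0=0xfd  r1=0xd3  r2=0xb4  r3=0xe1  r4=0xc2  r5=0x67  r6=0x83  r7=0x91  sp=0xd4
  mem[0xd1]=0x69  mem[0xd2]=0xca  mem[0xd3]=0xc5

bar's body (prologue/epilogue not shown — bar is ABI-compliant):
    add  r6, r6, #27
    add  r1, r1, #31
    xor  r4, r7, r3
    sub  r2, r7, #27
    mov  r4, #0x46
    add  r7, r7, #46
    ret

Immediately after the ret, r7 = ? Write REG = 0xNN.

REG = 0x91

prologue: push r7 -> mem[0xd3]=0x91, sp=0xd3
body[0] add  r6, r6, #27 -> r6=0x9e
body[1] add  r1, r1, #31 -> r1=0xf2
body[2] xor  r4, r7, r3 -> r4=0x70
body[3] sub  r2, r7, #27 -> r2=0x76
body[4] mov  r4, #0x46 -> r4=0x46
body[5] add  r7, r7, #46 -> r7=0xbf
epilogue: pop r7=0x91, sp=0xd4
r7 is callee-saved -> restored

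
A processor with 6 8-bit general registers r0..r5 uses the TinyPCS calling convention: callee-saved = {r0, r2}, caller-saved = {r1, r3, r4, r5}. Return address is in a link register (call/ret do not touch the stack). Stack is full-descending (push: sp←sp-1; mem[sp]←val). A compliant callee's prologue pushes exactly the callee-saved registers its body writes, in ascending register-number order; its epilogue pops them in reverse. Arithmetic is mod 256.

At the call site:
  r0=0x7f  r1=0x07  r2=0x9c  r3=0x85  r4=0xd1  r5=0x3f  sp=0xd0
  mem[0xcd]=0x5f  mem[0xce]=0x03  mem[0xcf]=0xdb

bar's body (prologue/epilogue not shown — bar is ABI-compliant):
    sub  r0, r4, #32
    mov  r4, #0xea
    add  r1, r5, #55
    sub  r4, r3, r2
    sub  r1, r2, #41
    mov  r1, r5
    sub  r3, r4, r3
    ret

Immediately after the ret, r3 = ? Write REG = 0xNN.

REG = 0x64

prologue: push r0 → mem[0xcf]=0x7f, sp=0xcf
body[0] sub  r0, r4, #32 → r0=0xb1
body[1] mov  r4, #0xea → r4=0xea
body[2] add  r1, r5, #55 → r1=0x76
body[3] sub  r4, r3, r2 → r4=0xe9
body[4] sub  r1, r2, #41 → r1=0x73
body[5] mov  r1, r5 → r1=0x3f
body[6] sub  r3, r4, r3 → r3=0x64
epilogue: pop r0=0x7f, sp=0xd0
r3 is caller-saved → body value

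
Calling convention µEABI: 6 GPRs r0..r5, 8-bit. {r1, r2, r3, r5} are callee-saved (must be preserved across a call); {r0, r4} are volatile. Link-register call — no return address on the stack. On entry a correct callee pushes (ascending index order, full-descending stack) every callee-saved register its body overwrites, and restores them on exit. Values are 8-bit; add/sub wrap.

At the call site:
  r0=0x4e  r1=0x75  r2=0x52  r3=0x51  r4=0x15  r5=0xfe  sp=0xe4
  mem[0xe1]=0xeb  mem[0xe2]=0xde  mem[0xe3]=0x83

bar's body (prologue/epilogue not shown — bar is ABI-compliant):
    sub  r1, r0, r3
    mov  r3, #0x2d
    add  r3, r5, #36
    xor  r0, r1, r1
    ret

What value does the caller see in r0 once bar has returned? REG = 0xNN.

prologue: push r1 → mem[0xe3]=0x75, sp=0xe3
prologue: push r3 → mem[0xe2]=0x51, sp=0xe2
body[0] sub  r1, r0, r3 → r1=0xfd
body[1] mov  r3, #0x2d → r3=0x2d
body[2] add  r3, r5, #36 → r3=0x22
body[3] xor  r0, r1, r1 → r0=0x00
epilogue: pop r3=0x51, sp=0xe3
epilogue: pop r1=0x75, sp=0xe4
r0 is caller-saved → body value

REG = 0x00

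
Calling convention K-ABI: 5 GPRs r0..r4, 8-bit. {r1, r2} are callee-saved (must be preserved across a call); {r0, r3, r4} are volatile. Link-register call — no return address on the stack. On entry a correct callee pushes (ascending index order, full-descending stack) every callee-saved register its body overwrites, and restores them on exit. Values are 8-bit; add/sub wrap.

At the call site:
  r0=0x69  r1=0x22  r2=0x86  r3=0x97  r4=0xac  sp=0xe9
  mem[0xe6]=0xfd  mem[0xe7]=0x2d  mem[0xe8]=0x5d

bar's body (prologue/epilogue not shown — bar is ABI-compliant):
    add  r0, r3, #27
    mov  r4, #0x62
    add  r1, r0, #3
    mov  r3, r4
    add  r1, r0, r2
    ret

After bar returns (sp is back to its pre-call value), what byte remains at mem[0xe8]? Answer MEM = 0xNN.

prologue: push r1 -> mem[0xe8]=0x22, sp=0xe8
body[0] add  r0, r3, #27 -> r0=0xb2
body[1] mov  r4, #0x62 -> r4=0x62
body[2] add  r1, r0, #3 -> r1=0xb5
body[3] mov  r3, r4 -> r3=0x62
body[4] add  r1, r0, r2 -> r1=0x38
epilogue: pop r1=0x22, sp=0xe9
prologue pushed ['r1'] at ['0xe8']

MEM = 0x22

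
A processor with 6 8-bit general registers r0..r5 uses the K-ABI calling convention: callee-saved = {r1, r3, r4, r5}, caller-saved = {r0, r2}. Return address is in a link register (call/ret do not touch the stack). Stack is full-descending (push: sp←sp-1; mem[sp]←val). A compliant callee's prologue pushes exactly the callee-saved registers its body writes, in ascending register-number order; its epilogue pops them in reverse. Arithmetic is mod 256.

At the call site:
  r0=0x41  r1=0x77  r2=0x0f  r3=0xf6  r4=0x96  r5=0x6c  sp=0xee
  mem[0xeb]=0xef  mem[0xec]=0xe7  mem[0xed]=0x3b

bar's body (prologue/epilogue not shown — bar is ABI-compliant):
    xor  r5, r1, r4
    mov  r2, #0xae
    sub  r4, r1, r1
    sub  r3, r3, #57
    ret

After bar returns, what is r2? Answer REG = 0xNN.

prologue: push r3 → mem[0xed]=0xf6, sp=0xed
prologue: push r4 → mem[0xec]=0x96, sp=0xec
prologue: push r5 → mem[0xeb]=0x6c, sp=0xeb
body[0] xor  r5, r1, r4 → r5=0xe1
body[1] mov  r2, #0xae → r2=0xae
body[2] sub  r4, r1, r1 → r4=0x00
body[3] sub  r3, r3, #57 → r3=0xbd
epilogue: pop r5=0x6c, sp=0xec
epilogue: pop r4=0x96, sp=0xed
epilogue: pop r3=0xf6, sp=0xee
r2 is caller-saved → body value

REG = 0xae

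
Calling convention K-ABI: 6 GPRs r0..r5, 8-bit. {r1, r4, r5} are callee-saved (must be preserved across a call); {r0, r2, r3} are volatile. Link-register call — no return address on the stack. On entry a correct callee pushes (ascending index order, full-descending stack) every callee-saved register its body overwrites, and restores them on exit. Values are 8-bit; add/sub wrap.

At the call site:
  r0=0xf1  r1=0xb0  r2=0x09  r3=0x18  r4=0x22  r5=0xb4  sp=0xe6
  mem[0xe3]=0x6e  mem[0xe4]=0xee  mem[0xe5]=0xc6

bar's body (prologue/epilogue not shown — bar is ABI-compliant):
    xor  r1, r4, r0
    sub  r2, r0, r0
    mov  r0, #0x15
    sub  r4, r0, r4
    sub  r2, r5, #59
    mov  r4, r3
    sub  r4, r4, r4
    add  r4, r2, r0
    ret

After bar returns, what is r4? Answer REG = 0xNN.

prologue: push r1 → mem[0xe5]=0xb0, sp=0xe5
prologue: push r4 → mem[0xe4]=0x22, sp=0xe4
body[0] xor  r1, r4, r0 → r1=0xd3
body[1] sub  r2, r0, r0 → r2=0x00
body[2] mov  r0, #0x15 → r0=0x15
body[3] sub  r4, r0, r4 → r4=0xf3
body[4] sub  r2, r5, #59 → r2=0x79
body[5] mov  r4, r3 → r4=0x18
body[6] sub  r4, r4, r4 → r4=0x00
body[7] add  r4, r2, r0 → r4=0x8e
epilogue: pop r4=0x22, sp=0xe5
epilogue: pop r1=0xb0, sp=0xe6
r4 is callee-saved → restored

REG = 0x22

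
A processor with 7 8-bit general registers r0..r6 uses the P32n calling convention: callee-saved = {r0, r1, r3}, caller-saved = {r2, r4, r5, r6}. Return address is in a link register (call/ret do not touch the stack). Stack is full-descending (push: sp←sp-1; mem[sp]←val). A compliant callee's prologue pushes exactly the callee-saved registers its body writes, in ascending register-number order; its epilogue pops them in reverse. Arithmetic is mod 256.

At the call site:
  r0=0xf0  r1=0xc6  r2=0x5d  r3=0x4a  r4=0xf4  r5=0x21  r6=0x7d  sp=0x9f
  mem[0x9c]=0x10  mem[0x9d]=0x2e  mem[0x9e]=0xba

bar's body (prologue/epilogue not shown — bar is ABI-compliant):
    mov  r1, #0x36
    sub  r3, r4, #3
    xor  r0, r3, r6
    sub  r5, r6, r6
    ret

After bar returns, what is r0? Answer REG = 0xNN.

prologue: push r0 -> mem[0x9e]=0xf0, sp=0x9e
prologue: push r1 -> mem[0x9d]=0xc6, sp=0x9d
prologue: push r3 -> mem[0x9c]=0x4a, sp=0x9c
body[0] mov  r1, #0x36 -> r1=0x36
body[1] sub  r3, r4, #3 -> r3=0xf1
body[2] xor  r0, r3, r6 -> r0=0x8c
body[3] sub  r5, r6, r6 -> r5=0x00
epilogue: pop r3=0x4a, sp=0x9d
epilogue: pop r1=0xc6, sp=0x9e
epilogue: pop r0=0xf0, sp=0x9f
r0 is callee-saved -> restored

REG = 0xf0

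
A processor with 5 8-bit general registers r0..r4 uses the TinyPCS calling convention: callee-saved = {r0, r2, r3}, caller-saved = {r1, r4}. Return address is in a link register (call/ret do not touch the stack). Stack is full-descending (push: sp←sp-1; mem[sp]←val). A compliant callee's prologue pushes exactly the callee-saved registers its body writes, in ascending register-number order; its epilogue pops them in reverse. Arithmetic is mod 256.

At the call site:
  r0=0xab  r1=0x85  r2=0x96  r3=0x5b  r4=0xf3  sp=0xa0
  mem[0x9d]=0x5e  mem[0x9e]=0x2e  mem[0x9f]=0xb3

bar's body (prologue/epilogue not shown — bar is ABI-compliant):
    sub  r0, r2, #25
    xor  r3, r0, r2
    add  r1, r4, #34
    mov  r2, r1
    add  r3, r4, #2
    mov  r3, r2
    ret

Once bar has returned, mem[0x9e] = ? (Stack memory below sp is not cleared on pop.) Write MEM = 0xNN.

prologue: push r0 -> mem[0x9f]=0xab, sp=0x9f
prologue: push r2 -> mem[0x9e]=0x96, sp=0x9e
prologue: push r3 -> mem[0x9d]=0x5b, sp=0x9d
body[0] sub  r0, r2, #25 -> r0=0x7d
body[1] xor  r3, r0, r2 -> r3=0xeb
body[2] add  r1, r4, #34 -> r1=0x15
body[3] mov  r2, r1 -> r2=0x15
body[4] add  r3, r4, #2 -> r3=0xf5
body[5] mov  r3, r2 -> r3=0x15
epilogue: pop r3=0x5b, sp=0x9e
epilogue: pop r2=0x96, sp=0x9f
epilogue: pop r0=0xab, sp=0xa0
prologue pushed ['r0', 'r2', 'r3'] at ['0x9f', '0x9e', '0x9d']

MEM = 0x96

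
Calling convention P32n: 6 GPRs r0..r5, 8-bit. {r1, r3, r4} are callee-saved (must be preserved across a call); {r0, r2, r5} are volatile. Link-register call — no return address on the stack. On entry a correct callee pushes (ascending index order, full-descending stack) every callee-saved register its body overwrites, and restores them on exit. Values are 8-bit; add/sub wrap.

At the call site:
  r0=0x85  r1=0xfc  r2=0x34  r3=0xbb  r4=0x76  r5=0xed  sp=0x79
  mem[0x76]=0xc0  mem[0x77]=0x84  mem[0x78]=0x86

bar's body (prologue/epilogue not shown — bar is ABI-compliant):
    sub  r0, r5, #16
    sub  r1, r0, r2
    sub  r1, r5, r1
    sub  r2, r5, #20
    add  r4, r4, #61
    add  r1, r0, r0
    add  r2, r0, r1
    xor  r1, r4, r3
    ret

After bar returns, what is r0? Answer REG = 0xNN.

REG = 0xdd

prologue: push r1 → mem[0x78]=0xfc, sp=0x78
prologue: push r4 → mem[0x77]=0x76, sp=0x77
body[0] sub  r0, r5, #16 → r0=0xdd
body[1] sub  r1, r0, r2 → r1=0xa9
body[2] sub  r1, r5, r1 → r1=0x44
body[3] sub  r2, r5, #20 → r2=0xd9
body[4] add  r4, r4, #61 → r4=0xb3
body[5] add  r1, r0, r0 → r1=0xba
body[6] add  r2, r0, r1 → r2=0x97
body[7] xor  r1, r4, r3 → r1=0x08
epilogue: pop r4=0x76, sp=0x78
epilogue: pop r1=0xfc, sp=0x79
r0 is caller-saved → body value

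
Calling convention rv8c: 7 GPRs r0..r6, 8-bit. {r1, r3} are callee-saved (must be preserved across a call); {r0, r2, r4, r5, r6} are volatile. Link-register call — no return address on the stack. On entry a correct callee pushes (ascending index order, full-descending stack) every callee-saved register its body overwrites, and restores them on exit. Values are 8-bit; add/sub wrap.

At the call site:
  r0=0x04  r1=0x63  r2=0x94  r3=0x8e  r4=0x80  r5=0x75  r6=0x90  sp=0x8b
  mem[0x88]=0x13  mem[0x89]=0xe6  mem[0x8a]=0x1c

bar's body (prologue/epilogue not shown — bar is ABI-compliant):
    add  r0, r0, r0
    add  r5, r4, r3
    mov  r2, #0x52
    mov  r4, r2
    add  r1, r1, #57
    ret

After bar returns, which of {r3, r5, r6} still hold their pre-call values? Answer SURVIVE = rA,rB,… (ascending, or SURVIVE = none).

prologue: push r1 → mem[0x8a]=0x63, sp=0x8a
body[0] add  r0, r0, r0 → r0=0x08
body[1] add  r5, r4, r3 → r5=0x0e
body[2] mov  r2, #0x52 → r2=0x52
body[3] mov  r4, r2 → r4=0x52
body[4] add  r1, r1, #57 → r1=0x9c
epilogue: pop r1=0x63, sp=0x8b
r3: callee-saved, written=False
r5: caller-saved, written=True
r6: caller-saved, written=False

SURVIVE = r3,r6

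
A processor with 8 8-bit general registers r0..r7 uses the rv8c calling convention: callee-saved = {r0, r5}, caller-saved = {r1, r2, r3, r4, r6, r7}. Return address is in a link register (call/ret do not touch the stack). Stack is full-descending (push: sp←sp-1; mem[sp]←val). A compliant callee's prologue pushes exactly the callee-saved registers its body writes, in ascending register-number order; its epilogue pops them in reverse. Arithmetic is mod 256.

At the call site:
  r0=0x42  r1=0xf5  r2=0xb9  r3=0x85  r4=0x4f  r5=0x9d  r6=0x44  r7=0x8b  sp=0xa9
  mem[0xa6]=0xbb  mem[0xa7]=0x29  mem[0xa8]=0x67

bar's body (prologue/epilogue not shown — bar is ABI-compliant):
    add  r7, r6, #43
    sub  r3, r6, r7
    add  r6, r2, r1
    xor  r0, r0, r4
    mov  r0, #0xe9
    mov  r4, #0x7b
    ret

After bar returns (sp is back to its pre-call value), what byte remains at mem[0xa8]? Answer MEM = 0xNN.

MEM = 0x42

prologue: push r0 → mem[0xa8]=0x42, sp=0xa8
body[0] add  r7, r6, #43 → r7=0x6f
body[1] sub  r3, r6, r7 → r3=0xd5
body[2] add  r6, r2, r1 → r6=0xae
body[3] xor  r0, r0, r4 → r0=0x0d
body[4] mov  r0, #0xe9 → r0=0xe9
body[5] mov  r4, #0x7b → r4=0x7b
epilogue: pop r0=0x42, sp=0xa9
prologue pushed ['r0'] at ['0xa8']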